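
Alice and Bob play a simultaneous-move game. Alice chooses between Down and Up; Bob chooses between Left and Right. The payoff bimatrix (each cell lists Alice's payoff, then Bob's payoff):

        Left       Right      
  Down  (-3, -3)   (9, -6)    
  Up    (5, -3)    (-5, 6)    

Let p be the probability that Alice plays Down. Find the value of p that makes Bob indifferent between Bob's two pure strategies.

Set Bob's expected payoff from Left equal to that from Right:
  Bob's payoff to Left: p·(-3) + (1−p)·(-3) = -3
  Bob's payoff to Right: p·(-6) + (1−p)·6 = -12p + 6
  -3 = -12p + 6  ⇒  12p = 9  ⇒  p = 3/4.

p = 3/4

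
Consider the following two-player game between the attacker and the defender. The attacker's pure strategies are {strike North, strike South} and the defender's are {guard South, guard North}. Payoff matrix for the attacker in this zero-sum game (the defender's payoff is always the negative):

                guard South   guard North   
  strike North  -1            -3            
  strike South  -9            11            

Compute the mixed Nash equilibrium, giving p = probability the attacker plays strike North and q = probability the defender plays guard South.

The defender's indifference between guard South and guard North determines the attacker's mixing probability p:
  the defender's expected payoff from guard South: p·1 + (1−p)·9 = -8p + 9
  the defender's expected payoff from guard North: p·3 + (1−p)·(-11) = 14p - 11
  -8p + 9 = 14p - 11  ⇒  -22p = -20  ⇒  p = 10/11.
For the attacker to be willing to mix, the attacker must be indifferent between strike North and strike South, which pins down the defender's mix.
  the attacker's payoff from strike North: q·(-1) + (1−q)·(-3) = 2q - 3
  the attacker's payoff from strike South: q·(-9) + (1−q)·11 = -20q + 11
  2q - 3 = -20q + 11  ⇒  22q = 14  ⇒  q = 7/11.

p = 10/11, q = 7/11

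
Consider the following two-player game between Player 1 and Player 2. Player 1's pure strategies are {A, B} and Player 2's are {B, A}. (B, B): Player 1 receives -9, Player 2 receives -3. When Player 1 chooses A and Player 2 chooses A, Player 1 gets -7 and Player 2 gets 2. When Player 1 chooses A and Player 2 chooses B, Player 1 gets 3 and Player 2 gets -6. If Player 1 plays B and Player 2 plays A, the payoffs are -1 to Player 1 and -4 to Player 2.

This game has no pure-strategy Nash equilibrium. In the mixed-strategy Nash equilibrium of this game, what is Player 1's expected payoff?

Player 2's mix must leave Player 1 indifferent between A and B.
  Player 1's expected payoff from A: q·3 + (1−q)·(-7) = 10q - 7
  Player 1's expected payoff from B: q·(-9) + (1−q)·(-1) = -8q - 1
  10q - 7 = -8q - 1  ⇒  18q = 6  ⇒  q = 1/3.
At equilibrium Player 1 is indifferent across rows, so Player 1's payoff equals the payoff from A: (1/3)·3 + (2/3)·(-7) = -11/3.

-11/3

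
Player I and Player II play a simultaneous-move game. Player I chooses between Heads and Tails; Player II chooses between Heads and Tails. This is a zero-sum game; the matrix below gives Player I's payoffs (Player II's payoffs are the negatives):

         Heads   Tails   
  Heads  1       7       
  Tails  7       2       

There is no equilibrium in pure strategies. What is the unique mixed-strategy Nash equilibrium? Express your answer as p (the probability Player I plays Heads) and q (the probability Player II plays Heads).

p = 5/11, q = 5/11

In a mixed equilibrium Player II is indifferent between Heads and Tails; this condition fixes p.
  Player II's payoff to Heads: p·(-1) + (1−p)·(-7) = 6p - 7
  Player II's payoff to Tails: p·(-7) + (1−p)·(-2) = -5p - 2
  6p - 7 = -5p - 2  ⇒  11p = 5  ⇒  p = 5/11.
For Player I to be willing to mix, Player I must be indifferent between Heads and Tails, which pins down Player II's mix.
  Player I's payoff from Heads: q·1 + (1−q)·7 = -6q + 7
  Player I's payoff from Tails: q·7 + (1−q)·2 = 5q + 2
  -6q + 7 = 5q + 2  ⇒  -11q = -5  ⇒  q = 5/11.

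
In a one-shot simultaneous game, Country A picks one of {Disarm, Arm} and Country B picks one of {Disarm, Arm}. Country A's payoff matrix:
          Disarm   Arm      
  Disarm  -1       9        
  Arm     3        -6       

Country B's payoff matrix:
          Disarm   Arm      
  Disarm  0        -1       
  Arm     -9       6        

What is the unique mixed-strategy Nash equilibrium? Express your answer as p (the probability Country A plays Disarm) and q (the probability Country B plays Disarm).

p = 15/16, q = 15/19

Country A's mix must leave Country B indifferent between Disarm and Arm.
  Country B's expected payoff from Disarm: p·0 + (1−p)·(-9) = 9p - 9
  Country B's expected payoff from Arm: p·(-1) + (1−p)·6 = -7p + 6
  9p - 9 = -7p + 6  ⇒  16p = 15  ⇒  p = 15/16.
In a mixed equilibrium Country A is indifferent between Disarm and Arm; this condition fixes q.
  Country A's payoff from Disarm: q·(-1) + (1−q)·9 = -10q + 9
  Country A's payoff from Arm: q·3 + (1−q)·(-6) = 9q - 6
  -10q + 9 = 9q - 6  ⇒  -19q = -15  ⇒  q = 15/19.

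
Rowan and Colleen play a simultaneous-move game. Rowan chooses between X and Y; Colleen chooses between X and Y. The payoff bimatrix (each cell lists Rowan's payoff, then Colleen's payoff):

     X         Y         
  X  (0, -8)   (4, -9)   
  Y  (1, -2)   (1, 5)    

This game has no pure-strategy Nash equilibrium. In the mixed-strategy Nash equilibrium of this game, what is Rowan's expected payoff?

1

For Rowan to be willing to mix, Rowan must be indifferent between X and Y, which pins down Colleen's mix.
  Rowan's expected payoff from X: q·0 + (1−q)·4 = -4q + 4
  Rowan's expected payoff from Y: q·1 + (1−q)·1 = 1
  -4q + 4 = 1  ⇒  -4q = -3  ⇒  q = 3/4.
At equilibrium Rowan is indifferent across rows, so Rowan's payoff equals the payoff from X: (3/4)·0 + (1/4)·4 = 1.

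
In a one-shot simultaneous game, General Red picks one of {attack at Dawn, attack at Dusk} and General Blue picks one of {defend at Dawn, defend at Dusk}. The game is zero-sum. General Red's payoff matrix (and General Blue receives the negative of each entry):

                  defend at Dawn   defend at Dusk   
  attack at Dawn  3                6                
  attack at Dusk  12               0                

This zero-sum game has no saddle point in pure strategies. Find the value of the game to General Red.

Set General Red's expected payoff from attack at Dawn equal to that from attack at Dusk:
  General Red's payoff to attack at Dawn: q·3 + (1−q)·6 = -3q + 6
  General Red's payoff to attack at Dusk: q·12 + (1−q)·0 = 12q
  -3q + 6 = 12q  ⇒  -15q = -6  ⇒  q = 2/5.
The value is General Red's expected payoff against this mix (using attack at Dawn): (2/5)·3 + (3/5)·6 = 24/5.

v = 24/5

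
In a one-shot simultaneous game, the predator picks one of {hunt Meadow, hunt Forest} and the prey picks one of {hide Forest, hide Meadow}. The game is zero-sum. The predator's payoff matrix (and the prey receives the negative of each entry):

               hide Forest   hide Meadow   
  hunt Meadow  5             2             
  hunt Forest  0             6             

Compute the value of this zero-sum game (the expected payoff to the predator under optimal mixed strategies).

v = 10/3

The prey's mix must leave the predator indifferent between hunt Meadow and hunt Forest.
  the predator's expected payoff from hunt Meadow: q·5 + (1−q)·2 = 3q + 2
  the predator's expected payoff from hunt Forest: q·0 + (1−q)·6 = -6q + 6
  3q + 2 = -6q + 6  ⇒  9q = 4  ⇒  q = 4/9.
The value is the predator's expected payoff against this mix (using hunt Meadow): (4/9)·5 + (5/9)·2 = 10/3.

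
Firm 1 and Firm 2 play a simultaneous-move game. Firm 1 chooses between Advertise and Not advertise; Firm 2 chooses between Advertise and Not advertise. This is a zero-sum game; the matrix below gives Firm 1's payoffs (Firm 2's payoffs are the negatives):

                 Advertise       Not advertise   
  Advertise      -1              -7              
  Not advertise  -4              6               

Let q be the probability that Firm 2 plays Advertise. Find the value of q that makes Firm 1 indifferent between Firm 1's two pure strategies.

q = 13/16

For Firm 1 to be willing to mix, Firm 1 must be indifferent between Advertise and Not advertise, which pins down Firm 2's mix.
  Firm 1's expected payoff from Advertise: q·(-1) + (1−q)·(-7) = 6q - 7
  Firm 1's expected payoff from Not advertise: q·(-4) + (1−q)·6 = -10q + 6
  6q - 7 = -10q + 6  ⇒  16q = 13  ⇒  q = 13/16.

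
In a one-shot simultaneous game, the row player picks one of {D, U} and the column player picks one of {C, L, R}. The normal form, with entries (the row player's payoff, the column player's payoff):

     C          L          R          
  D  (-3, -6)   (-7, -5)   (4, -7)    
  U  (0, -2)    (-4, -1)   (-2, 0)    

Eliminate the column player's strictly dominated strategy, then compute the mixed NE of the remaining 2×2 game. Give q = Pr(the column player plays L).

q = 2/3

The column player's strategy C is strictly dominated by L: -5 > -6 and -1 > -2. Eliminate C.
The row player's indifference between D and U determines the column player's mixing probability q:
  the row player's expected payoff from D: q·(-7) + (1−q)·4 = -11q + 4
  the row player's expected payoff from U: q·(-4) + (1−q)·(-2) = -2q - 2
  -11q + 4 = -2q - 2  ⇒  -9q = -6  ⇒  q = 2/3.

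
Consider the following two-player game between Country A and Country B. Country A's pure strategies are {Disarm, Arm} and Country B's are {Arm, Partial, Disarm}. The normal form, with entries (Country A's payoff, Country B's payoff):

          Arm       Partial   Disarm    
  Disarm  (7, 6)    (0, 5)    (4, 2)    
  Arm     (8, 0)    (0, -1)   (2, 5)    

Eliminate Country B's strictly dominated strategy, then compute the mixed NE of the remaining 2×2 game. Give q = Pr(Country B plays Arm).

Country B's strategy Partial is strictly dominated by Arm: 6 > 5 and 0 > -1. Eliminate Partial.
Country A's indifference between Disarm and Arm determines Country B's mixing probability q:
  Country A's payoff to Disarm: q·7 + (1−q)·4 = 3q + 4
  Country A's payoff to Arm: q·8 + (1−q)·2 = 6q + 2
  3q + 4 = 6q + 2  ⇒  -3q = -2  ⇒  q = 2/3.

q = 2/3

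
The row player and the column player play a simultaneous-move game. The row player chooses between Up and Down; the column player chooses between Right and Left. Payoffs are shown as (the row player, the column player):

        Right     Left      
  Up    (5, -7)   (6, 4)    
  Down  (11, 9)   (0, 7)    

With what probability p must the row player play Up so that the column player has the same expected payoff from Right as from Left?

p = 2/13

The column player's indifference between Right and Left determines the row player's mixing probability p:
  the column player's payoff from Right: p·(-7) + (1−p)·9 = -16p + 9
  the column player's payoff from Left: p·4 + (1−p)·7 = -3p + 7
  -16p + 9 = -3p + 7  ⇒  -13p = -2  ⇒  p = 2/13.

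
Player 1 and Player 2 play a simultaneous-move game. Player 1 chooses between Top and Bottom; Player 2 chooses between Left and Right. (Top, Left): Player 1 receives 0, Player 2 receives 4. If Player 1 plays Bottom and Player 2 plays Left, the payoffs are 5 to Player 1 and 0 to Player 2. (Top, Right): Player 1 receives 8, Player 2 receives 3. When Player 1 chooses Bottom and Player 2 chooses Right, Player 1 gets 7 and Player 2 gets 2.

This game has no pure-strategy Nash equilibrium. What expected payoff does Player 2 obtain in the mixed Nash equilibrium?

8/3

Player 1's mix must leave Player 2 indifferent between Left and Right.
  Player 2's expected payoff from Left: p·4 + (1−p)·0 = 4p
  Player 2's expected payoff from Right: p·3 + (1−p)·2 = p + 2
  4p = p + 2  ⇒  3p = 2  ⇒  p = 2/3.
At equilibrium Player 2 is indifferent across columns, so Player 2's payoff equals the payoff from Left: (2/3)·4 + (1/3)·0 = 8/3.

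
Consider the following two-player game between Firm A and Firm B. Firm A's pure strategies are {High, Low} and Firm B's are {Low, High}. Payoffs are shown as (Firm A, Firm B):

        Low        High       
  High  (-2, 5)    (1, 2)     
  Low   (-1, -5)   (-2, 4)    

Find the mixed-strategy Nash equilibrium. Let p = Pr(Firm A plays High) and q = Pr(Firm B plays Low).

Firm A's mix must leave Firm B indifferent between Low and High.
  Firm B's expected payoff from Low: p·5 + (1−p)·(-5) = 10p - 5
  Firm B's expected payoff from High: p·2 + (1−p)·4 = -2p + 4
  10p - 5 = -2p + 4  ⇒  12p = 9  ⇒  p = 3/4.
Firm B's mix must leave Firm A indifferent between High and Low.
  Firm A's expected payoff from High: q·(-2) + (1−q)·1 = -3q + 1
  Firm A's expected payoff from Low: q·(-1) + (1−q)·(-2) = q - 2
  -3q + 1 = q - 2  ⇒  -4q = -3  ⇒  q = 3/4.

p = 3/4, q = 3/4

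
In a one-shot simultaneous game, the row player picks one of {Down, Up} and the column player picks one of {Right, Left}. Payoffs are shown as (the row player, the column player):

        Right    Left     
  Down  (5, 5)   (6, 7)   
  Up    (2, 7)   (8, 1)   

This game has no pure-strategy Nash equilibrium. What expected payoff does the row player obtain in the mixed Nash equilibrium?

28/5

The row player's indifference between Down and Up determines the column player's mixing probability q:
  the row player's payoff from Down: q·5 + (1−q)·6 = -q + 6
  the row player's payoff from Up: q·2 + (1−q)·8 = -6q + 8
  -q + 6 = -6q + 8  ⇒  5q = 2  ⇒  q = 2/5.
At equilibrium the row player is indifferent across rows, so the row player's payoff equals the payoff from Down: (2/5)·5 + (3/5)·6 = 28/5.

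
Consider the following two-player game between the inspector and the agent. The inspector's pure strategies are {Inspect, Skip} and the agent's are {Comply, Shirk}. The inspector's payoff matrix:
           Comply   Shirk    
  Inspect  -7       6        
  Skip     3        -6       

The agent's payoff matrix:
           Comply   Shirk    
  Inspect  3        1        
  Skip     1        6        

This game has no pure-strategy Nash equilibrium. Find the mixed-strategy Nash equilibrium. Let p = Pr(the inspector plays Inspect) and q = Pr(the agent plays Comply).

p = 5/7, q = 6/11

The agent's indifference between Comply and Shirk determines the inspector's mixing probability p:
  the agent's payoff from Comply: p·3 + (1−p)·1 = 2p + 1
  the agent's payoff from Shirk: p·1 + (1−p)·6 = -5p + 6
  2p + 1 = -5p + 6  ⇒  7p = 5  ⇒  p = 5/7.
Set the inspector's expected payoff from Inspect equal to that from Skip:
  the inspector's payoff from Inspect: q·(-7) + (1−q)·6 = -13q + 6
  the inspector's payoff from Skip: q·3 + (1−q)·(-6) = 9q - 6
  -13q + 6 = 9q - 6  ⇒  -22q = -12  ⇒  q = 6/11.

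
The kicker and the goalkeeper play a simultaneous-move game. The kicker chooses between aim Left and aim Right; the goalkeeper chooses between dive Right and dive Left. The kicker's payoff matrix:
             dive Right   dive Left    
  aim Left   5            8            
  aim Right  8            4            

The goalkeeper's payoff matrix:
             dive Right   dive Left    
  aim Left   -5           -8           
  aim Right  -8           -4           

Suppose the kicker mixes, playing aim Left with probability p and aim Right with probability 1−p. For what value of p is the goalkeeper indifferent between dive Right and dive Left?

The goalkeeper's indifference between dive Right and dive Left determines the kicker's mixing probability p:
  the goalkeeper's expected payoff from dive Right: p·(-5) + (1−p)·(-8) = 3p - 8
  the goalkeeper's expected payoff from dive Left: p·(-8) + (1−p)·(-4) = -4p - 4
  3p - 8 = -4p - 4  ⇒  7p = 4  ⇒  p = 4/7.

p = 4/7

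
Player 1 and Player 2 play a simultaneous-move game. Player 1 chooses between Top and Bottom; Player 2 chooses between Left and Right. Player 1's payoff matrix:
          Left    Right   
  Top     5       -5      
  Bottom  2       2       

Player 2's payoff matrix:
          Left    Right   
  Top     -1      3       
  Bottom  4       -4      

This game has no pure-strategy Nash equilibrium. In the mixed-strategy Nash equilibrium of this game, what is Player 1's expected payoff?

2

Player 2's mix must leave Player 1 indifferent between Top and Bottom.
  Player 1's expected payoff from Top: q·5 + (1−q)·(-5) = 10q - 5
  Player 1's expected payoff from Bottom: q·2 + (1−q)·2 = 2
  10q - 5 = 2  ⇒  10q = 7  ⇒  q = 7/10.
At equilibrium Player 1 is indifferent across rows, so Player 1's payoff equals the payoff from Top: (7/10)·5 + (3/10)·(-5) = 2.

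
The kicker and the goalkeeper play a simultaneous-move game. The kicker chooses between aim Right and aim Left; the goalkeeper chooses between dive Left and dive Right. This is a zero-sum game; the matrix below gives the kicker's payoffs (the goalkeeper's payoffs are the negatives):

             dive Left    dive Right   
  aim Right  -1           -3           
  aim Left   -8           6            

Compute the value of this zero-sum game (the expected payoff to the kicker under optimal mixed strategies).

v = -15/8

The kicker's indifference between aim Right and aim Left determines the goalkeeper's mixing probability q:
  the kicker's payoff to aim Right: q·(-1) + (1−q)·(-3) = 2q - 3
  the kicker's payoff to aim Left: q·(-8) + (1−q)·6 = -14q + 6
  2q - 3 = -14q + 6  ⇒  16q = 9  ⇒  q = 9/16.
The value is the kicker's expected payoff against this mix (using aim Right): (9/16)·(-1) + (7/16)·(-3) = -15/8.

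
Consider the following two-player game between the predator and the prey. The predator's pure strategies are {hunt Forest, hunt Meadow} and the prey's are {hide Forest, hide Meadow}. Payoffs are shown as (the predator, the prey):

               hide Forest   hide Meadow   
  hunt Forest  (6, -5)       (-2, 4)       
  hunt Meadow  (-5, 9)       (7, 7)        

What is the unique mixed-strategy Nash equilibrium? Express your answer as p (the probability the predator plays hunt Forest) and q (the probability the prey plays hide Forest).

p = 2/11, q = 9/20

The prey's indifference between hide Forest and hide Meadow determines the predator's mixing probability p:
  the prey's payoff to hide Forest: p·(-5) + (1−p)·9 = -14p + 9
  the prey's payoff to hide Meadow: p·4 + (1−p)·7 = -3p + 7
  -14p + 9 = -3p + 7  ⇒  -11p = -2  ⇒  p = 2/11.
Set the predator's expected payoff from hunt Forest equal to that from hunt Meadow:
  the predator's payoff from hunt Forest: q·6 + (1−q)·(-2) = 8q - 2
  the predator's payoff from hunt Meadow: q·(-5) + (1−q)·7 = -12q + 7
  8q - 2 = -12q + 7  ⇒  20q = 9  ⇒  q = 9/20.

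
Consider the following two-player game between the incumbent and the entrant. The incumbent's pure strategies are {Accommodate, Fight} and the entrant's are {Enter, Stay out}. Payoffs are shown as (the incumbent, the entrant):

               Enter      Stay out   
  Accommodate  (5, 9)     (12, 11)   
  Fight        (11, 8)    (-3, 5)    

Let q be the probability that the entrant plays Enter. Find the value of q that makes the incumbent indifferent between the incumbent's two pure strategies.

In a mixed equilibrium the incumbent is indifferent between Accommodate and Fight; this condition fixes q.
  the incumbent's payoff to Accommodate: q·5 + (1−q)·12 = -7q + 12
  the incumbent's payoff to Fight: q·11 + (1−q)·(-3) = 14q - 3
  -7q + 12 = 14q - 3  ⇒  -21q = -15  ⇒  q = 5/7.

q = 5/7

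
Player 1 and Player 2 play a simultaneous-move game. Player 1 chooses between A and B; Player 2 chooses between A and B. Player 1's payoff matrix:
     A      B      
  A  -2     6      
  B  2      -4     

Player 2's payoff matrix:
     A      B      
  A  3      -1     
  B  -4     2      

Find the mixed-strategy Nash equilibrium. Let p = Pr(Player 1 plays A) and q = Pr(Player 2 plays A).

In a mixed equilibrium Player 2 is indifferent between A and B; this condition fixes p.
  Player 2's payoff from A: p·3 + (1−p)·(-4) = 7p - 4
  Player 2's payoff from B: p·(-1) + (1−p)·2 = -3p + 2
  7p - 4 = -3p + 2  ⇒  10p = 6  ⇒  p = 3/5.
For Player 1 to be willing to mix, Player 1 must be indifferent between A and B, which pins down Player 2's mix.
  Player 1's expected payoff from A: q·(-2) + (1−q)·6 = -8q + 6
  Player 1's expected payoff from B: q·2 + (1−q)·(-4) = 6q - 4
  -8q + 6 = 6q - 4  ⇒  -14q = -10  ⇒  q = 5/7.

p = 3/5, q = 5/7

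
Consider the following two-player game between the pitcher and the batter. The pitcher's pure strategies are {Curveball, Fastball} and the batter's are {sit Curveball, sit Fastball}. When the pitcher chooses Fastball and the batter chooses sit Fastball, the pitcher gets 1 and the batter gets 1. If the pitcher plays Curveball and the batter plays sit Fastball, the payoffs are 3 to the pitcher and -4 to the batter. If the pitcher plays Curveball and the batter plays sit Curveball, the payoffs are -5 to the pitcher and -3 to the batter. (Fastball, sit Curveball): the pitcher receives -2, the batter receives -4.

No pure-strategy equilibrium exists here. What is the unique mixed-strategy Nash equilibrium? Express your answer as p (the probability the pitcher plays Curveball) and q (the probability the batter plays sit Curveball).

In a mixed equilibrium the batter is indifferent between sit Curveball and sit Fastball; this condition fixes p.
  the batter's payoff from sit Curveball: p·(-3) + (1−p)·(-4) = p - 4
  the batter's payoff from sit Fastball: p·(-4) + (1−p)·1 = -5p + 1
  p - 4 = -5p + 1  ⇒  6p = 5  ⇒  p = 5/6.
Set the pitcher's expected payoff from Curveball equal to that from Fastball:
  the pitcher's payoff to Curveball: q·(-5) + (1−q)·3 = -8q + 3
  the pitcher's payoff to Fastball: q·(-2) + (1−q)·1 = -3q + 1
  -8q + 3 = -3q + 1  ⇒  -5q = -2  ⇒  q = 2/5.

p = 5/6, q = 2/5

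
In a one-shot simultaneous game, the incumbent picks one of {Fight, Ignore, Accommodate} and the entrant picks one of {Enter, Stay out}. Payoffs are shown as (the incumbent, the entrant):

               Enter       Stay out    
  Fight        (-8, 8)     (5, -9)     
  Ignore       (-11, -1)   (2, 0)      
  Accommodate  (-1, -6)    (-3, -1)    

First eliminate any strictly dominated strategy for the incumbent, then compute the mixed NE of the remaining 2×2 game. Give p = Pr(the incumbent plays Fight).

The incumbent's strategy Ignore is strictly dominated by Fight: -8 > -11 and 5 > 2. Eliminate Ignore.
The entrant's indifference between Enter and Stay out determines the incumbent's mixing probability p:
  the entrant's expected payoff from Enter: p·8 + (1−p)·(-6) = 14p - 6
  the entrant's expected payoff from Stay out: p·(-9) + (1−p)·(-1) = -8p - 1
  14p - 6 = -8p - 1  ⇒  22p = 5  ⇒  p = 5/22.

p = 5/22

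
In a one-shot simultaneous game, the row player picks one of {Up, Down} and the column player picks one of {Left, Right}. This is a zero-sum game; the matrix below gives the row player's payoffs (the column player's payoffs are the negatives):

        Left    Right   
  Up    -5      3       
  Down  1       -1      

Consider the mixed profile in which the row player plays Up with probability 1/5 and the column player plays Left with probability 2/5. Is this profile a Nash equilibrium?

Yes

Check the column player's indifference given the row player's mix p = 1/5:
  payoff from Left = 1/5; payoff from Right = 1/5 — equal.
Check the row player's indifference given the column player's mix q = 2/5:
  payoff from Up = -1/5; payoff from Down = -1/5 — equal.
Both players are indifferent, so neither can profitably deviate.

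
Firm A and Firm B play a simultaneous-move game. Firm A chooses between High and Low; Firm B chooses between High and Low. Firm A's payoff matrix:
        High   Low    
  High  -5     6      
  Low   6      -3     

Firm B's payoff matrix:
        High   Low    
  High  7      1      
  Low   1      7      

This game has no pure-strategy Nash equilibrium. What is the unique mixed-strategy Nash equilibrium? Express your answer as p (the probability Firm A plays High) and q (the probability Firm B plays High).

p = 1/2, q = 9/20

In a mixed equilibrium Firm B is indifferent between High and Low; this condition fixes p.
  Firm B's payoff from High: p·7 + (1−p)·1 = 6p + 1
  Firm B's payoff from Low: p·1 + (1−p)·7 = -6p + 7
  6p + 1 = -6p + 7  ⇒  12p = 6  ⇒  p = 1/2.
Firm B's mix must leave Firm A indifferent between High and Low.
  Firm A's expected payoff from High: q·(-5) + (1−q)·6 = -11q + 6
  Firm A's expected payoff from Low: q·6 + (1−q)·(-3) = 9q - 3
  -11q + 6 = 9q - 3  ⇒  -20q = -9  ⇒  q = 9/20.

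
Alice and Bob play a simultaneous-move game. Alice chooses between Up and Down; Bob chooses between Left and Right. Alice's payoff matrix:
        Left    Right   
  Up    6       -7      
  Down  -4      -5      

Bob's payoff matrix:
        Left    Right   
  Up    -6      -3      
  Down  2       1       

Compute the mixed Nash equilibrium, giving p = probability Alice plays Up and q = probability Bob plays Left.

For Bob to be willing to mix, Bob must be indifferent between Left and Right, which pins down Alice's mix.
  Bob's payoff from Left: p·(-6) + (1−p)·2 = -8p + 2
  Bob's payoff from Right: p·(-3) + (1−p)·1 = -4p + 1
  -8p + 2 = -4p + 1  ⇒  -4p = -1  ⇒  p = 1/4.
For Alice to be willing to mix, Alice must be indifferent between Up and Down, which pins down Bob's mix.
  Alice's expected payoff from Up: q·6 + (1−q)·(-7) = 13q - 7
  Alice's expected payoff from Down: q·(-4) + (1−q)·(-5) = q - 5
  13q - 7 = q - 5  ⇒  12q = 2  ⇒  q = 1/6.

p = 1/4, q = 1/6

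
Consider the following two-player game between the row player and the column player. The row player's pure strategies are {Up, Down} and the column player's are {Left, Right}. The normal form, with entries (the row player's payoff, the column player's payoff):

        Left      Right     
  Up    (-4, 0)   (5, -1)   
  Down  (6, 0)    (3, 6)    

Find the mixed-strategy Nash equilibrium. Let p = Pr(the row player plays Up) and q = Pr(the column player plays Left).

p = 6/7, q = 1/6

The row player's mix must leave the column player indifferent between Left and Right.
  the column player's payoff from Left: p·0 + (1−p)·0 = 0
  the column player's payoff from Right: p·(-1) + (1−p)·6 = -7p + 6
  0 = -7p + 6  ⇒  7p = 6  ⇒  p = 6/7.
For the row player to be willing to mix, the row player must be indifferent between Up and Down, which pins down the column player's mix.
  the row player's payoff to Up: q·(-4) + (1−q)·5 = -9q + 5
  the row player's payoff to Down: q·6 + (1−q)·3 = 3q + 3
  -9q + 5 = 3q + 3  ⇒  -12q = -2  ⇒  q = 1/6.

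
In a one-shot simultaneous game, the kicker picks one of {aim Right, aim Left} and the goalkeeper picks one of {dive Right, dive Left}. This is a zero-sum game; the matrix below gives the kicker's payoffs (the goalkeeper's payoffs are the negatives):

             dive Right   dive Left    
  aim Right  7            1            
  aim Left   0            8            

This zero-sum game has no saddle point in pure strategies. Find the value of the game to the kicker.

For the kicker to be willing to mix, the kicker must be indifferent between aim Right and aim Left, which pins down the goalkeeper's mix.
  the kicker's payoff to aim Right: q·7 + (1−q)·1 = 6q + 1
  the kicker's payoff to aim Left: q·0 + (1−q)·8 = -8q + 8
  6q + 1 = -8q + 8  ⇒  14q = 7  ⇒  q = 1/2.
The value is the kicker's expected payoff against this mix (using aim Right): (1/2)·7 + (1/2)·1 = 4.

v = 4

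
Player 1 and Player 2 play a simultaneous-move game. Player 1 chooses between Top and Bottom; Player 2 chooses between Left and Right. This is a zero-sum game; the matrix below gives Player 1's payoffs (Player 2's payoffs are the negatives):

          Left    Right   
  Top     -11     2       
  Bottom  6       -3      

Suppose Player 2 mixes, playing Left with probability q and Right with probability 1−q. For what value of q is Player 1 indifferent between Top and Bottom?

Set Player 1's expected payoff from Top equal to that from Bottom:
  Player 1's payoff to Top: q·(-11) + (1−q)·2 = -13q + 2
  Player 1's payoff to Bottom: q·6 + (1−q)·(-3) = 9q - 3
  -13q + 2 = 9q - 3  ⇒  -22q = -5  ⇒  q = 5/22.

q = 5/22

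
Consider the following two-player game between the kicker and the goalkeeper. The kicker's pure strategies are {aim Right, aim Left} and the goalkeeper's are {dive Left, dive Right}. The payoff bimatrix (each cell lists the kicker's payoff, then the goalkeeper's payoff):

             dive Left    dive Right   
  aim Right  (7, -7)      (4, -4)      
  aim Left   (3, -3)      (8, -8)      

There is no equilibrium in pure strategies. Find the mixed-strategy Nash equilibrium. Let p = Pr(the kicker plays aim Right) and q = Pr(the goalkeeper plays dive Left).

The goalkeeper's indifference between dive Left and dive Right determines the kicker's mixing probability p:
  the goalkeeper's expected payoff from dive Left: p·(-7) + (1−p)·(-3) = -4p - 3
  the goalkeeper's expected payoff from dive Right: p·(-4) + (1−p)·(-8) = 4p - 8
  -4p - 3 = 4p - 8  ⇒  -8p = -5  ⇒  p = 5/8.
The goalkeeper's mix must leave the kicker indifferent between aim Right and aim Left.
  the kicker's expected payoff from aim Right: q·7 + (1−q)·4 = 3q + 4
  the kicker's expected payoff from aim Left: q·3 + (1−q)·8 = -5q + 8
  3q + 4 = -5q + 8  ⇒  8q = 4  ⇒  q = 1/2.

p = 5/8, q = 1/2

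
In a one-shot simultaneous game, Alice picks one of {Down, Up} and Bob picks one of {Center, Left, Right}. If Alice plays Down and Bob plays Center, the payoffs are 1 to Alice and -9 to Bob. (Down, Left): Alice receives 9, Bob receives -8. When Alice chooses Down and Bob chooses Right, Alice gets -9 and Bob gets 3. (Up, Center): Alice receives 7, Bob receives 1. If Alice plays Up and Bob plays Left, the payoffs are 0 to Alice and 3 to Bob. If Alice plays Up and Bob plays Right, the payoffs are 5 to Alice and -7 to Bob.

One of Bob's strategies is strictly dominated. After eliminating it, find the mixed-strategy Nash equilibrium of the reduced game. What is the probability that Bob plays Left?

q = 14/23

Bob's strategy Center is strictly dominated by Left: -8 > -9 and 3 > 1. Eliminate Center.
For Alice to be willing to mix, Alice must be indifferent between Down and Up, which pins down Bob's mix.
  Alice's expected payoff from Down: q·9 + (1−q)·(-9) = 18q - 9
  Alice's expected payoff from Up: q·0 + (1−q)·5 = -5q + 5
  18q - 9 = -5q + 5  ⇒  23q = 14  ⇒  q = 14/23.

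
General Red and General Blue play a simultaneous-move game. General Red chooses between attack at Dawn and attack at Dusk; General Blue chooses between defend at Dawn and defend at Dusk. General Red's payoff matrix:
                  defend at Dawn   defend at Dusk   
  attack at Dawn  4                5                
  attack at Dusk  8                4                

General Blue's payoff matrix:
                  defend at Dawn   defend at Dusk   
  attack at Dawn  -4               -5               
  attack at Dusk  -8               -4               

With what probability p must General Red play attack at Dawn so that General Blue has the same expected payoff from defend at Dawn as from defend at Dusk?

In a mixed equilibrium General Blue is indifferent between defend at Dawn and defend at Dusk; this condition fixes p.
  General Blue's payoff to defend at Dawn: p·(-4) + (1−p)·(-8) = 4p - 8
  General Blue's payoff to defend at Dusk: p·(-5) + (1−p)·(-4) = -p - 4
  4p - 8 = -p - 4  ⇒  5p = 4  ⇒  p = 4/5.

p = 4/5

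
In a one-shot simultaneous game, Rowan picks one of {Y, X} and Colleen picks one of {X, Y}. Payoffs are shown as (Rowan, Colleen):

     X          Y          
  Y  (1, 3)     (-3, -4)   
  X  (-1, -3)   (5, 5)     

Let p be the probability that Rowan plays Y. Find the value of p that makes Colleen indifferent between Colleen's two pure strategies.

p = 8/15

For Colleen to be willing to mix, Colleen must be indifferent between X and Y, which pins down Rowan's mix.
  Colleen's payoff from X: p·3 + (1−p)·(-3) = 6p - 3
  Colleen's payoff from Y: p·(-4) + (1−p)·5 = -9p + 5
  6p - 3 = -9p + 5  ⇒  15p = 8  ⇒  p = 8/15.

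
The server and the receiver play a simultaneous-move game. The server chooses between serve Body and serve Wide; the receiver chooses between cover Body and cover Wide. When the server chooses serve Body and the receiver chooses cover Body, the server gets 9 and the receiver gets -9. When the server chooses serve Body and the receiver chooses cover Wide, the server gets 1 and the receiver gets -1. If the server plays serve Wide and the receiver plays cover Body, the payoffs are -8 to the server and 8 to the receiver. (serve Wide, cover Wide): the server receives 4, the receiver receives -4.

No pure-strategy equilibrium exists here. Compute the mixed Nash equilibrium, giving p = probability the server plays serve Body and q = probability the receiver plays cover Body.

Set the receiver's expected payoff from cover Body equal to that from cover Wide:
  the receiver's expected payoff from cover Body: p·(-9) + (1−p)·8 = -17p + 8
  the receiver's expected payoff from cover Wide: p·(-1) + (1−p)·(-4) = 3p - 4
  -17p + 8 = 3p - 4  ⇒  -20p = -12  ⇒  p = 3/5.
Set the server's expected payoff from serve Body equal to that from serve Wide:
  the server's payoff from serve Body: q·9 + (1−q)·1 = 8q + 1
  the server's payoff from serve Wide: q·(-8) + (1−q)·4 = -12q + 4
  8q + 1 = -12q + 4  ⇒  20q = 3  ⇒  q = 3/20.

p = 3/5, q = 3/20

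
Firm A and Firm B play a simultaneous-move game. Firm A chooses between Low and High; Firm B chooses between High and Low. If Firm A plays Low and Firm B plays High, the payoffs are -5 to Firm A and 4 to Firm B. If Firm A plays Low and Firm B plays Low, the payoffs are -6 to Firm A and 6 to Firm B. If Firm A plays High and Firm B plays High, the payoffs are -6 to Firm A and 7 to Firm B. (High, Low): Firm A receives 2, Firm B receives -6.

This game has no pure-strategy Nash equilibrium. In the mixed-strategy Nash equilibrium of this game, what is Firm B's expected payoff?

In a mixed equilibrium Firm B is indifferent between High and Low; this condition fixes p.
  Firm B's expected payoff from High: p·4 + (1−p)·7 = -3p + 7
  Firm B's expected payoff from Low: p·6 + (1−p)·(-6) = 12p - 6
  -3p + 7 = 12p - 6  ⇒  -15p = -13  ⇒  p = 13/15.
At equilibrium Firm B is indifferent across columns, so Firm B's payoff equals the payoff from High: (13/15)·4 + (2/15)·7 = 22/5.

22/5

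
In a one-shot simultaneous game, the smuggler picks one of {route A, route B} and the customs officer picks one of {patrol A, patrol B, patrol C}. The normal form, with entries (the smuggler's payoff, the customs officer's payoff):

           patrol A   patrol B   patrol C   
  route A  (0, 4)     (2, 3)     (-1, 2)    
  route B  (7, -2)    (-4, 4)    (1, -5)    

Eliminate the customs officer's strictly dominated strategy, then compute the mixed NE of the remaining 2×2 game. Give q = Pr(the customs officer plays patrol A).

q = 6/13

The customs officer's strategy patrol C is strictly dominated by patrol A: 4 > 2 and -2 > -5. Eliminate patrol C.
The customs officer's mix must leave the smuggler indifferent between route A and route B.
  the smuggler's payoff from route A: q·0 + (1−q)·2 = -2q + 2
  the smuggler's payoff from route B: q·7 + (1−q)·(-4) = 11q - 4
  -2q + 2 = 11q - 4  ⇒  -13q = -6  ⇒  q = 6/13.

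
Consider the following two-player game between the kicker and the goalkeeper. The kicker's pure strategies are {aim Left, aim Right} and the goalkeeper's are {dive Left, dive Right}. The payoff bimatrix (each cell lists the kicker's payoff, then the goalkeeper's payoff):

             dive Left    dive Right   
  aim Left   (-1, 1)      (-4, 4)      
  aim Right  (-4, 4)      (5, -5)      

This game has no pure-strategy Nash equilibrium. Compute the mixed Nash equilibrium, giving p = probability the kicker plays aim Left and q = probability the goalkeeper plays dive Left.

p = 3/4, q = 3/4

In a mixed equilibrium the goalkeeper is indifferent between dive Left and dive Right; this condition fixes p.
  the goalkeeper's payoff to dive Left: p·1 + (1−p)·4 = -3p + 4
  the goalkeeper's payoff to dive Right: p·4 + (1−p)·(-5) = 9p - 5
  -3p + 4 = 9p - 5  ⇒  -12p = -9  ⇒  p = 3/4.
For the kicker to be willing to mix, the kicker must be indifferent between aim Left and aim Right, which pins down the goalkeeper's mix.
  the kicker's expected payoff from aim Left: q·(-1) + (1−q)·(-4) = 3q - 4
  the kicker's expected payoff from aim Right: q·(-4) + (1−q)·5 = -9q + 5
  3q - 4 = -9q + 5  ⇒  12q = 9  ⇒  q = 3/4.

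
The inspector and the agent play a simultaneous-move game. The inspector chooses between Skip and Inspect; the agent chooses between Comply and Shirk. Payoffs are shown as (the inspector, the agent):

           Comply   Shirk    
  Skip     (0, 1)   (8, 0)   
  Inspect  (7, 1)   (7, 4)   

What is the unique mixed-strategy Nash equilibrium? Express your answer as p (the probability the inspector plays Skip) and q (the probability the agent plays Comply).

p = 3/4, q = 1/8

The inspector's mix must leave the agent indifferent between Comply and Shirk.
  the agent's payoff to Comply: p·1 + (1−p)·1 = 1
  the agent's payoff to Shirk: p·0 + (1−p)·4 = -4p + 4
  1 = -4p + 4  ⇒  4p = 3  ⇒  p = 3/4.
Set the inspector's expected payoff from Skip equal to that from Inspect:
  the inspector's expected payoff from Skip: q·0 + (1−q)·8 = -8q + 8
  the inspector's expected payoff from Inspect: q·7 + (1−q)·7 = 7
  -8q + 8 = 7  ⇒  -8q = -1  ⇒  q = 1/8.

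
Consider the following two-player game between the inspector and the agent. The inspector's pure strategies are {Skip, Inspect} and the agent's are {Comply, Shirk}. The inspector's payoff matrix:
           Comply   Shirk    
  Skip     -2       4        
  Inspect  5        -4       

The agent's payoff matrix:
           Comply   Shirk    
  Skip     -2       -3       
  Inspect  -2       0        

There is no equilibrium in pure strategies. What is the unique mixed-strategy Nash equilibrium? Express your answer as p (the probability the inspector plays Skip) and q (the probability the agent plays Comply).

p = 2/3, q = 8/15

In a mixed equilibrium the agent is indifferent between Comply and Shirk; this condition fixes p.
  the agent's expected payoff from Comply: p·(-2) + (1−p)·(-2) = -2
  the agent's expected payoff from Shirk: p·(-3) + (1−p)·0 = -3p
  -2 = -3p  ⇒  3p = 2  ⇒  p = 2/3.
The inspector's indifference between Skip and Inspect determines the agent's mixing probability q:
  the inspector's expected payoff from Skip: q·(-2) + (1−q)·4 = -6q + 4
  the inspector's expected payoff from Inspect: q·5 + (1−q)·(-4) = 9q - 4
  -6q + 4 = 9q - 4  ⇒  -15q = -8  ⇒  q = 8/15.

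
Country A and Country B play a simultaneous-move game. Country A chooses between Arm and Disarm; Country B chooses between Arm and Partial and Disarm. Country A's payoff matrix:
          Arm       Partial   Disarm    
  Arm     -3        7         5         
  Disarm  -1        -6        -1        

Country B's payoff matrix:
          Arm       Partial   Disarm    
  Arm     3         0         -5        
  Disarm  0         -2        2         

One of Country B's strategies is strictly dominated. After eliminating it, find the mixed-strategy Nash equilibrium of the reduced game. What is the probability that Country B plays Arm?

Country B's strategy Partial is strictly dominated by Arm: 3 > 0 and 0 > -2. Eliminate Partial.
Country B's mix must leave Country A indifferent between Arm and Disarm.
  Country A's expected payoff from Arm: q·(-3) + (1−q)·5 = -8q + 5
  Country A's expected payoff from Disarm: q·(-1) + (1−q)·(-1) = -1
  -8q + 5 = -1  ⇒  -8q = -6  ⇒  q = 3/4.

q = 3/4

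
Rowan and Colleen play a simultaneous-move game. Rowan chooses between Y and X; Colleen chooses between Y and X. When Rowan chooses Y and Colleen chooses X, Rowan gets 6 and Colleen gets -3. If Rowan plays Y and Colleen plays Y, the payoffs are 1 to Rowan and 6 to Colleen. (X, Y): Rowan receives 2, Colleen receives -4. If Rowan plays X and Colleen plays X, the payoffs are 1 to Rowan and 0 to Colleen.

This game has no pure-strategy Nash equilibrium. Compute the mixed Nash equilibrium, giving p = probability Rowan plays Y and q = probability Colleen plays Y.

p = 4/13, q = 5/6

Rowan's mix must leave Colleen indifferent between Y and X.
  Colleen's expected payoff from Y: p·6 + (1−p)·(-4) = 10p - 4
  Colleen's expected payoff from X: p·(-3) + (1−p)·0 = -3p
  10p - 4 = -3p  ⇒  13p = 4  ⇒  p = 4/13.
In a mixed equilibrium Rowan is indifferent between Y and X; this condition fixes q.
  Rowan's expected payoff from Y: q·1 + (1−q)·6 = -5q + 6
  Rowan's expected payoff from X: q·2 + (1−q)·1 = q + 1
  -5q + 6 = q + 1  ⇒  -6q = -5  ⇒  q = 5/6.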